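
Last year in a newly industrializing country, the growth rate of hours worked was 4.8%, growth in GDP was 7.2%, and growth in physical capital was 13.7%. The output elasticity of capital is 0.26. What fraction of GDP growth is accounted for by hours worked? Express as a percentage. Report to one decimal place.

Labor's share = 1 − 0.26 = 0.74.
Hours worked contributed 0.74 × 4.8 = 3.552 pp.
Share of growth = 3.552 / 7.2 × 100 = 49.333%.

Hours worked accounted for 49.3% of growth.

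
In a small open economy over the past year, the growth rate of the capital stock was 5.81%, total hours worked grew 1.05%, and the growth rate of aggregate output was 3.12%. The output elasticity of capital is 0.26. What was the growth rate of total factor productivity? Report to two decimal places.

0.83%

Labor's share = 1 − 0.26 = 0.74.
The capital stock: 0.26 × 5.81 = 1.5106 pp.
Total hours worked: 0.74 × 1.05 = 0.777 pp.
TFP growth = 3.12 − 2.2876 = 0.8324%.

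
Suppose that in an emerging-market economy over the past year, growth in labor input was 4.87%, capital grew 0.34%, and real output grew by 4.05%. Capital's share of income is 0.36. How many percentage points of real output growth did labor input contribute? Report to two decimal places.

Labor's share = 1 − 0.36 = 0.64.
Contribution = share × growth = 0.64 × 4.87 = 3.1168 pp.

3.12 percentage points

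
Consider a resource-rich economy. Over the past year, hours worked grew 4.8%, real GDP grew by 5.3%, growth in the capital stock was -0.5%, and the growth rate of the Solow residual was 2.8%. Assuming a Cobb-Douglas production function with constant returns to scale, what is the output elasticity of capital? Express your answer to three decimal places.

gY = gA + α·gK + (1−α)·gL, so gY − gA − gL = α(gK − gL).
5.3 − 2.8 − 4.8 = α × (-0.5 − 4.8).
-2.3 = -5.3 α, so α = 0.43396.

0.434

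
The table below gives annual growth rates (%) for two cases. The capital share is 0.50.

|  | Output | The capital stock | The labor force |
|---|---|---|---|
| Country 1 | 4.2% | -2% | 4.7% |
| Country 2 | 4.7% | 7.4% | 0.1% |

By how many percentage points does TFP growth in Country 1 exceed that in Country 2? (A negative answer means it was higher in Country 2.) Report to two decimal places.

Labor's share = 1 − 0.5 = 0.5.
Country 1: TFP = 4.2 + 1 − 2.35 = 2.85%.
Country 2: TFP = 4.7 − 3.7 − 0.05 = 0.95%.
Difference = 2.85 − (0.95) = 1.9 pp.

1.90 percentage points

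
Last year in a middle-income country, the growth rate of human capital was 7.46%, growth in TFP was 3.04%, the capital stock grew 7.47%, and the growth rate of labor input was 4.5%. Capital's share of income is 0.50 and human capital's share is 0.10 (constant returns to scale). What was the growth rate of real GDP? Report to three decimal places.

Labor's share = 1 − 0.5 − 0.1 = 0.4.
The capital stock: 0.5 × 7.47 = 3.735 pp.
Human capital: 0.1 × 7.46 = 0.746 pp.
Labor input: 0.4 × 4.5 = 1.8 pp.
Output growth = 3.04 + 6.281 = 9.321%.

Real GDP growth was 9.321%.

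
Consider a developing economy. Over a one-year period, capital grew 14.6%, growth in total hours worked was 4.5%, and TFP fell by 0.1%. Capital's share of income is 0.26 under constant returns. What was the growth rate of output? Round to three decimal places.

Labor's share = 1 − 0.26 = 0.74.
Capital: 0.26 × 14.6 = 3.796 pp.
Total hours worked: 0.74 × 4.5 = 3.33 pp.
Output growth = -0.1 + 7.126 = 7.026%.

Output grew 7.026%.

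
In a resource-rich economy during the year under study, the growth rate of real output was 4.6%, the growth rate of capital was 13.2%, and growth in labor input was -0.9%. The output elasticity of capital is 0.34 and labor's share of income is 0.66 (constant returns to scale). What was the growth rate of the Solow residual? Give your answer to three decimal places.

0.706%

Labor's share = 1 − 0.34 = 0.66.
Capital: 0.34 × 13.2 = 4.488 pp.
Labor input: 0.66 × (-0.9) = -0.594 pp.
TFP growth = 4.6 − 3.894 = 0.706%.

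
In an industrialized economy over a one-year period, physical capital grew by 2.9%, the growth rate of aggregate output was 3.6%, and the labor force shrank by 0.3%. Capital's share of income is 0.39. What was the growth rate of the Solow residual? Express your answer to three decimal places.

The Solow residual growth was 2.652%.

Labor's share = 1 − 0.39 = 0.61.
Physical capital: 0.39 × 2.9 = 1.131 pp.
The labor force: 0.61 × (-0.3) = -0.183 pp.
TFP growth = 3.6 − 0.948 = 2.652%.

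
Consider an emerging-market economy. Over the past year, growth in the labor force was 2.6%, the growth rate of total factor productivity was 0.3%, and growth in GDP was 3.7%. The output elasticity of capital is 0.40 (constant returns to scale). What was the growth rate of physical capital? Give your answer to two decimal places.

4.60%

Labor's share = 1 − 0.4 = 0.6.
gY = gA + 0.6×2.6 + 0.4×g.
0.4×g = 3.7 − 0.3 − 1.56 = 1.84.
g = 1.84 / 0.4 = 4.6%.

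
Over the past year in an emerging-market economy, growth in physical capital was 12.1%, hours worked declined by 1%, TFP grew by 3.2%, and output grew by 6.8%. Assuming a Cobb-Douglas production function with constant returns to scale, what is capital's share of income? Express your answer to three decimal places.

0.351

gY = gA + α·gK + (1−α)·gL, so gY − gA − gL = α(gK − gL).
6.8 − 3.2 + 1 = α × (12.1 − (-1)).
4.6 = 13.1 α, so α = 0.35115.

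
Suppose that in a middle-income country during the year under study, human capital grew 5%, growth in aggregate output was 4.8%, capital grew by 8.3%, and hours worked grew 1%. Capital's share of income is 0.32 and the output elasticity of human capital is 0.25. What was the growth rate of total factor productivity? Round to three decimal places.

Labor's share = 1 − 0.32 − 0.25 = 0.43.
Capital: 0.32 × 8.3 = 2.656 pp.
Human capital: 0.25 × 5 = 1.25 pp.
Hours worked: 0.43 × 1 = 0.43 pp.
TFP growth = 4.8 − 4.336 = 0.464%.

Total factor productivity grew 0.464%.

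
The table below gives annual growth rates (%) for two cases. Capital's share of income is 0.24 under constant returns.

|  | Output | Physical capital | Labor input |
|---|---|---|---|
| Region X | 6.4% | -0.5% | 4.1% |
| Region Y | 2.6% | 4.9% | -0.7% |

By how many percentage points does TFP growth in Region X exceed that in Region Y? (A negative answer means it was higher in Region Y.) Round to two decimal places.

1.45 percentage points

Labor's share = 1 − 0.24 = 0.76.
Region X: TFP = 6.4 + 0.12 − 3.116 = 3.404%.
Region Y: TFP = 2.6 − 1.176 + 0.532 = 1.956%.
Difference = 3.404 − (1.956) = 1.448 pp.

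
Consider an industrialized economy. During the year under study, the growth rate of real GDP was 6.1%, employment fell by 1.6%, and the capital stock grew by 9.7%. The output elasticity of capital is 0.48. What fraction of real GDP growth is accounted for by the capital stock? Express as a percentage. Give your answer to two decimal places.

The capital stock contributed 0.48 × 9.7 = 4.656 pp.
Share of growth = 4.656 / 6.1 × 100 = 76.3279%.

76.33%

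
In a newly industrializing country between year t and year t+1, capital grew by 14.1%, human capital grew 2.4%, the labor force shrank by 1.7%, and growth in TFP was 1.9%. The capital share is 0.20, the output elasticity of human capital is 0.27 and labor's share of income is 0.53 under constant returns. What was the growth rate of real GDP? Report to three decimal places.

Labor's share = 1 − 0.2 − 0.27 = 0.53.
Capital: 0.2 × 14.1 = 2.82 pp.
Human capital: 0.27 × 2.4 = 0.648 pp.
The labor force: 0.53 × (-1.7) = -0.901 pp.
Output growth = 1.9 + 2.567 = 4.467%.

Real GDP grew 4.467%.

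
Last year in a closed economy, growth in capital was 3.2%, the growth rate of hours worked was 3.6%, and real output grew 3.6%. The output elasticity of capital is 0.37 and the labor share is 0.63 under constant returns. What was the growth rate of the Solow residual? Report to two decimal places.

0.15%

Labor's share = 1 − 0.37 = 0.63.
Capital: 0.37 × 3.2 = 1.184 pp.
Hours worked: 0.63 × 3.6 = 2.268 pp.
TFP growth = 3.6 − 3.452 = 0.148%.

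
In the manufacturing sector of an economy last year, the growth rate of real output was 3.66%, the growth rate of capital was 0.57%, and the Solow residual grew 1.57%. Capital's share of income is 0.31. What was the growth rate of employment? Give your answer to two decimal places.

Employment growth was 2.77%.

Labor's share = 1 − 0.31 = 0.69.
gY = gA + 0.31×0.57 + 0.69×g.
0.69×g = 3.66 − 1.57 − 0.1767 = 1.9133.
g = 1.9133 / 0.69 = 2.7729%.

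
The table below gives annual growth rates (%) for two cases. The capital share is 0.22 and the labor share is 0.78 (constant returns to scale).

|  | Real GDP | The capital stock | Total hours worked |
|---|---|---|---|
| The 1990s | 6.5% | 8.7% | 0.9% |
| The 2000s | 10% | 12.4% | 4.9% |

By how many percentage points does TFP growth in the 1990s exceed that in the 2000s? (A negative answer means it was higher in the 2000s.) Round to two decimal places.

0.43 percentage points

Labor's share = 1 − 0.22 = 0.78.
The 1990s: TFP = 6.5 − 1.914 − 0.702 = 3.884%.
The 2000s: TFP = 10 − 2.728 − 3.822 = 3.45%.
Difference = 3.884 − (3.45) = 0.434 pp.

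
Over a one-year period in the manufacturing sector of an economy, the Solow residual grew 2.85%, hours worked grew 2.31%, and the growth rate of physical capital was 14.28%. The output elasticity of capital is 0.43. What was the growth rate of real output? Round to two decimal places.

10.31%

Labor's share = 1 − 0.43 = 0.57.
Physical capital: 0.43 × 14.28 = 6.1404 pp.
Hours worked: 0.57 × 2.31 = 1.3167 pp.
Output growth = 2.85 + 7.4571 = 10.3071%.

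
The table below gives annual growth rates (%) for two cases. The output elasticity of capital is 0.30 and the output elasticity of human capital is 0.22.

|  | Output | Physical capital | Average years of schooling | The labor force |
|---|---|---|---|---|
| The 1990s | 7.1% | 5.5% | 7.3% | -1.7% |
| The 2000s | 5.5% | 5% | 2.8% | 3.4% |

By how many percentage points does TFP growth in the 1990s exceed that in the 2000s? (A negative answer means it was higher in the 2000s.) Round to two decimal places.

Labor's share = 1 − 0.3 − 0.22 = 0.48.
The 1990s: TFP = 7.1 − 1.65 − 1.606 + 0.816 = 4.66%.
The 2000s: TFP = 5.5 − 1.5 − 0.616 − 1.632 = 1.752%.
Difference = 4.66 − (1.752) = 2.908 pp.

2.91 percentage points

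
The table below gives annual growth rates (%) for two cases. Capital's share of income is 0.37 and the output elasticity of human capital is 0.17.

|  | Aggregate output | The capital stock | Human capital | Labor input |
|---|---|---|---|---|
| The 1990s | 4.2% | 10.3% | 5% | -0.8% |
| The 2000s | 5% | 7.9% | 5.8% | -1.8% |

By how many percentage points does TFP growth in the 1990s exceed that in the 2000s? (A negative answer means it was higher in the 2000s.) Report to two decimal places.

-2.01 percentage points

Labor's share = 1 − 0.37 − 0.17 = 0.46.
The 1990s: TFP = 4.2 − 3.811 − 0.85 + 0.368 = -0.093%.
The 2000s: TFP = 5 − 2.923 − 0.986 + 0.828 = 1.919%.
Difference = -0.093 − (1.919) = -2.012 pp.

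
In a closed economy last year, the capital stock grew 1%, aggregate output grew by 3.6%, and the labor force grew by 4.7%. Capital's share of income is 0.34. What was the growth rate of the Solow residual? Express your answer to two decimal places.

Labor's share = 1 − 0.34 = 0.66.
The capital stock: 0.34 × 1 = 0.34 pp.
The labor force: 0.66 × 4.7 = 3.102 pp.
TFP growth = 3.6 − 3.442 = 0.158%.

0.16%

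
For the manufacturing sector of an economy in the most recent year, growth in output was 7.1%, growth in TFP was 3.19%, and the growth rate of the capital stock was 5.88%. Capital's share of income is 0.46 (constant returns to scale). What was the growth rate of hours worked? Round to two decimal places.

Labor's share = 1 − 0.46 = 0.54.
gY = gA + 0.46×5.88 + 0.54×g.
0.54×g = 7.1 − 3.19 − 2.7048 = 1.2052.
g = 1.2052 / 0.54 = 2.2319%.

Hours worked growth was 2.23%.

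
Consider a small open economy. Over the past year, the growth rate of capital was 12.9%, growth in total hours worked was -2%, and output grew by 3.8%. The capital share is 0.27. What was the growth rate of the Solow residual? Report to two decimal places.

Labor's share = 1 − 0.27 = 0.73.
Capital: 0.27 × 12.9 = 3.483 pp.
Total hours worked: 0.73 × (-2) = -1.46 pp.
TFP growth = 3.8 − 2.023 = 1.777%.

1.78%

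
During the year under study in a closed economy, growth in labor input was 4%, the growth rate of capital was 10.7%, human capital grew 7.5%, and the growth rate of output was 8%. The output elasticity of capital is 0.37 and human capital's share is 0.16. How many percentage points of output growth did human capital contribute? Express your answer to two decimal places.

Contribution = share × growth = 0.16 × 7.5 = 1.2 pp.

1.20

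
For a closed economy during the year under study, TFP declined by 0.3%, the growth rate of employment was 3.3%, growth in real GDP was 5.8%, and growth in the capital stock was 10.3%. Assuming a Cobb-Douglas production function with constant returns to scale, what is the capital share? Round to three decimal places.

The capital share is 0.400.

gY = gA + α·gK + (1−α)·gL, so gY − gA − gL = α(gK − gL).
5.8 + 0.3 − 3.3 = α × (10.3 − 3.3).
2.8 = 7 α, so α = 0.4.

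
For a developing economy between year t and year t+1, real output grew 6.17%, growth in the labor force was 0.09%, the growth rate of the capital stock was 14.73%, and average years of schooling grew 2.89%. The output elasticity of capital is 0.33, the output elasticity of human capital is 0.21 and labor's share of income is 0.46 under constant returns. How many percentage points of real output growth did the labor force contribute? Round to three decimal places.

Labor's share = 1 − 0.33 − 0.21 = 0.46.
Contribution = share × growth = 0.46 × 0.09 = 0.0414 pp.

0.041 pp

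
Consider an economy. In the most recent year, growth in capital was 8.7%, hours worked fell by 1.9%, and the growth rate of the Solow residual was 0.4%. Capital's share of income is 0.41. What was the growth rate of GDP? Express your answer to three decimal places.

GDP growth was 2.846%.

Labor's share = 1 − 0.41 = 0.59.
Capital: 0.41 × 8.7 = 3.567 pp.
Hours worked: 0.59 × (-1.9) = -1.121 pp.
Output growth = 0.4 + 2.446 = 2.846%.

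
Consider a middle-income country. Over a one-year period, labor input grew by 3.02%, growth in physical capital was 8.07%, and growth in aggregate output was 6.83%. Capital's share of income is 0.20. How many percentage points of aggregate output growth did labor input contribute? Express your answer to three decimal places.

Labor's share = 1 − 0.2 = 0.8.
Contribution = share × growth = 0.8 × 3.02 = 2.416 pp.

2.416 percentage points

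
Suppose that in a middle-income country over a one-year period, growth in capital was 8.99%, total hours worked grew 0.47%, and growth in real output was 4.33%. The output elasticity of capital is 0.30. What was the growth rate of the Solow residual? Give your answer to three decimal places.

1.304%

Labor's share = 1 − 0.3 = 0.7.
Capital: 0.3 × 8.99 = 2.697 pp.
Total hours worked: 0.7 × 0.47 = 0.329 pp.
TFP growth = 4.33 − 3.026 = 1.304%.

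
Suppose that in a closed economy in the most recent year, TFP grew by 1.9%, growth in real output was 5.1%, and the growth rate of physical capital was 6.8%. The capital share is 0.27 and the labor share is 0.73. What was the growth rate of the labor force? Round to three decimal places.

Labor's share = 1 − 0.27 = 0.73.
gY = gA + 0.27×6.8 + 0.73×g.
0.73×g = 5.1 − 1.9 − 1.836 = 1.364.
g = 1.364 / 0.73 = 1.86849%.

1.868%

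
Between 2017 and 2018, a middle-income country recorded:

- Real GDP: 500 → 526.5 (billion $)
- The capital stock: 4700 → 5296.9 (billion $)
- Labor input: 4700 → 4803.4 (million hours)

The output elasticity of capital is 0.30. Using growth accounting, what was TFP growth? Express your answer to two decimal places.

-0.05%

Real GDP growth = (526.5 − 500) / 500 = 5.3%.
The capital stock growth = (5296.9 − 4700) / 4700 = 12.7%.
Labor input growth = (4803.4 − 4700) / 4700 = 2.2%.
Labor's share = 1 − 0.3 = 0.7.
The capital stock: 0.3 × 12.7 = 3.81 pp.
Labor input: 0.7 × 2.2 = 1.54 pp.
TFP growth = 5.3 − 5.35 = -0.05%.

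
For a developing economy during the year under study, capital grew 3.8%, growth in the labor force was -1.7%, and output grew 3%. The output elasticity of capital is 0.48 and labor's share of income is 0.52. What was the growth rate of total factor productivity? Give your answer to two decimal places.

Labor's share = 1 − 0.48 = 0.52.
Capital: 0.48 × 3.8 = 1.824 pp.
The labor force: 0.52 × (-1.7) = -0.884 pp.
TFP growth = 3 − 0.94 = 2.06%.

Total factor productivity growth was 2.06%.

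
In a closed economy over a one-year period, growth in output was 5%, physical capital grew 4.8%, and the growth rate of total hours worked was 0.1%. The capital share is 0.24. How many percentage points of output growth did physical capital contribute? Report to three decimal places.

1.152 percentage points

Contribution = share × growth = 0.24 × 4.8 = 1.152 pp.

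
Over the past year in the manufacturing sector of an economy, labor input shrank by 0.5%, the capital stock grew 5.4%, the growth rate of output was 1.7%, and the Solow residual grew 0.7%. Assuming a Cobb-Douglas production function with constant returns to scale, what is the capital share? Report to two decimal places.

gY = gA + α·gK + (1−α)·gL, so gY − gA − gL = α(gK − gL).
1.7 − 0.7 + 0.5 = α × (5.4 − (-0.5)).
1.5 = 5.9 α, so α = 0.2542.

α = 0.25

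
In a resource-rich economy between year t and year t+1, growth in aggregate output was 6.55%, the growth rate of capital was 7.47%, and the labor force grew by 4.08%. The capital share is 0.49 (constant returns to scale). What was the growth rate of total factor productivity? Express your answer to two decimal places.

Labor's share = 1 − 0.49 = 0.51.
Capital: 0.49 × 7.47 = 3.6603 pp.
The labor force: 0.51 × 4.08 = 2.0808 pp.
TFP growth = 6.55 − 5.7411 = 0.8089%.

0.81%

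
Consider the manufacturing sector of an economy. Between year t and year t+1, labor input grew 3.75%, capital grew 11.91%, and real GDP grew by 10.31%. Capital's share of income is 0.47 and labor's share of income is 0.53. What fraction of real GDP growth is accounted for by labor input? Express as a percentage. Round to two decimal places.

Labor's share = 1 − 0.47 = 0.53.
Labor input contributed 0.53 × 3.75 = 1.9875 pp.
Share of growth = 1.9875 / 10.31 × 100 = 19.2774%.

19.28%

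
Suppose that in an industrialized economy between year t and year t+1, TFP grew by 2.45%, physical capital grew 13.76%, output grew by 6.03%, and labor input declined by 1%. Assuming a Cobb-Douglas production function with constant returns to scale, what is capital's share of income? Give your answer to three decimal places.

0.310

gY = gA + α·gK + (1−α)·gL, so gY − gA − gL = α(gK − gL).
6.03 − 2.45 + 1 = α × (13.76 − (-1)).
4.58 = 14.76 α, so α = 0.3103.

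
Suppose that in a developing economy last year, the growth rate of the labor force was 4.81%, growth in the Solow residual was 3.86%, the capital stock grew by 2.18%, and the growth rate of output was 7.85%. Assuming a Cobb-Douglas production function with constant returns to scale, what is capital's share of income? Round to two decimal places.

gY = gA + α·gK + (1−α)·gL, so gY − gA − gL = α(gK − gL).
7.85 − 3.86 − 4.81 = α × (2.18 − 4.81).
-0.82 = -2.63 α, so α = 0.3118.

Capital's share of income is 0.31.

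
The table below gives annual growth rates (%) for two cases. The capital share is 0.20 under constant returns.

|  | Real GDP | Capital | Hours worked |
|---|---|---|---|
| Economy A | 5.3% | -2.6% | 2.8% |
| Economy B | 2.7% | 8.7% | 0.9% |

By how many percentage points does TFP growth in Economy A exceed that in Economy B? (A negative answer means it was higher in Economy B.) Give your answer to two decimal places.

3.34 percentage points

Labor's share = 1 − 0.2 = 0.8.
Economy A: TFP = 5.3 + 0.52 − 2.24 = 3.58%.
Economy B: TFP = 2.7 − 1.74 − 0.72 = 0.24%.
Difference = 3.58 − (0.24) = 3.34 pp.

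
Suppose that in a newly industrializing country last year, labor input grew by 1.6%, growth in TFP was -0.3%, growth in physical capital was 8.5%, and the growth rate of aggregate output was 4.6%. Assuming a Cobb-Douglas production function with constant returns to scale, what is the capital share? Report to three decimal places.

0.478

gY = gA + α·gK + (1−α)·gL, so gY − gA − gL = α(gK − gL).
4.6 + 0.3 − 1.6 = α × (8.5 − 1.6).
3.3 = 6.9 α, so α = 0.47826.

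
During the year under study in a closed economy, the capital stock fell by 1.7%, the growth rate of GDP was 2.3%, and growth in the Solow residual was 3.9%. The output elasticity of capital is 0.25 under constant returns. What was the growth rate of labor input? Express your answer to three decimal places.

-1.567%

Labor's share = 1 − 0.25 = 0.75.
gY = gA + 0.25×(-1.7) + 0.75×g.
0.75×g = 2.3 − 3.9 + 0.425 = -1.175.
g = -1.175 / 0.75 = -1.56667%.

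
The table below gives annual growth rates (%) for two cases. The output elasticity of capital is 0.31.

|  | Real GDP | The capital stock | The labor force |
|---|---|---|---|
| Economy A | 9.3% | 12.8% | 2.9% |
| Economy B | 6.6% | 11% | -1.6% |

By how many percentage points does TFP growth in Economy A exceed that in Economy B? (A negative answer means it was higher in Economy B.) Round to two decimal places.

Labor's share = 1 − 0.31 = 0.69.
Economy A: TFP = 9.3 − 3.968 − 2.001 = 3.331%.
Economy B: TFP = 6.6 − 3.41 + 1.104 = 4.294%.
Difference = 3.331 − (4.294) = -0.963 pp.

-0.96 percentage points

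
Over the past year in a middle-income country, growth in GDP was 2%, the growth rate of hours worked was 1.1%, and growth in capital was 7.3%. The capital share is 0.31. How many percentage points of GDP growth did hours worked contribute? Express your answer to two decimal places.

Labor's share = 1 − 0.31 = 0.69.
Contribution = share × growth = 0.69 × 1.1 = 0.759 pp.

0.76 pp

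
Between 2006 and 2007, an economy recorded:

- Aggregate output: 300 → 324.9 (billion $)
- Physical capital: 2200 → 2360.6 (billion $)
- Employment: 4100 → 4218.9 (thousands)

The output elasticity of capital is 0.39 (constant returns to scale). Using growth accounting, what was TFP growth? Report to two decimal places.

Aggregate output growth = (324.9 − 300) / 300 = 8.3%.
Physical capital growth = (2360.6 − 2200) / 2200 = 7.3%.
Employment growth = (4218.9 − 4100) / 4100 = 2.9%.
Labor's share = 1 − 0.39 = 0.61.
Physical capital: 0.39 × 7.3 = 2.847 pp.
Employment: 0.61 × 2.9 = 1.769 pp.
TFP growth = 8.3 − 4.616 = 3.684%.

3.68%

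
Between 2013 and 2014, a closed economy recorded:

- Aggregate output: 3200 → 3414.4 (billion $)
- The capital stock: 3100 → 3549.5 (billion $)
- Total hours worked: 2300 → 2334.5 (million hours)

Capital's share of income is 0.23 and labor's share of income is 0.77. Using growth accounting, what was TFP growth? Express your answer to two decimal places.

Aggregate output growth = (3414.4 − 3200) / 3200 = 6.7%.
The capital stock growth = (3549.5 − 3100) / 3100 = 14.5%.
Total hours worked growth = (2334.5 − 2300) / 2300 = 1.5%.
Labor's share = 1 − 0.23 = 0.77.
The capital stock: 0.23 × 14.5 = 3.335 pp.
Total hours worked: 0.77 × 1.5 = 1.155 pp.
TFP growth = 6.7 − 4.49 = 2.21%.

2.21%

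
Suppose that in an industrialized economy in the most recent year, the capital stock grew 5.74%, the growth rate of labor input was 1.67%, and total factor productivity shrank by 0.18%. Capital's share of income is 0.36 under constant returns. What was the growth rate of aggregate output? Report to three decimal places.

2.955%

Labor's share = 1 − 0.36 = 0.64.
The capital stock: 0.36 × 5.74 = 2.0664 pp.
Labor input: 0.64 × 1.67 = 1.0688 pp.
Output growth = -0.18 + 3.1352 = 2.9552%.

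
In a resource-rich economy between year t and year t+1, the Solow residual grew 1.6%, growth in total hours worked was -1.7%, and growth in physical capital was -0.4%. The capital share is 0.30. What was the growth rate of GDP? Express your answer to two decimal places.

0.29%

Labor's share = 1 − 0.3 = 0.7.
Physical capital: 0.3 × (-0.4) = -0.12 pp.
Total hours worked: 0.7 × (-1.7) = -1.19 pp.
Output growth = 1.6 + (-1.31) = 0.29%.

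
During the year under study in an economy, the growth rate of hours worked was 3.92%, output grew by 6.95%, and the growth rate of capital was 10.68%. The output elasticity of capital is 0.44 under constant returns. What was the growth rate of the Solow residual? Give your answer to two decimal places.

0.06%

Labor's share = 1 − 0.44 = 0.56.
Capital: 0.44 × 10.68 = 4.6992 pp.
Hours worked: 0.56 × 3.92 = 2.1952 pp.
TFP growth = 6.95 − 6.8944 = 0.0556%.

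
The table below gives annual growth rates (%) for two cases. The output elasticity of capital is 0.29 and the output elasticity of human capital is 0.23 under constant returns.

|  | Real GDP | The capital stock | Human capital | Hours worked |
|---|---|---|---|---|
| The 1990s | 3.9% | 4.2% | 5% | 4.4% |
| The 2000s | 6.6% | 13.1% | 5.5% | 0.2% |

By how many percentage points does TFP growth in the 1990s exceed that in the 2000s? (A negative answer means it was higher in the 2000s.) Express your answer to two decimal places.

Labor's share = 1 − 0.29 − 0.23 = 0.48.
The 1990s: TFP = 3.9 − 1.218 − 1.15 − 2.112 = -0.58%.
The 2000s: TFP = 6.6 − 3.799 − 1.265 − 0.096 = 1.44%.
Difference = -0.58 − (1.44) = -2.02 pp.

-2.02 percentage points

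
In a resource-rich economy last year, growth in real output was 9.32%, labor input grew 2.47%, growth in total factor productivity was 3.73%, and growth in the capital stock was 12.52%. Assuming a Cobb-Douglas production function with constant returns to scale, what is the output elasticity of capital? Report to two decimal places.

The output elasticity of capital is 0.31.

gY = gA + α·gK + (1−α)·gL, so gY − gA − gL = α(gK − gL).
9.32 − 3.73 − 2.47 = α × (12.52 − 2.47).
3.12 = 10.05 α, so α = 0.3104.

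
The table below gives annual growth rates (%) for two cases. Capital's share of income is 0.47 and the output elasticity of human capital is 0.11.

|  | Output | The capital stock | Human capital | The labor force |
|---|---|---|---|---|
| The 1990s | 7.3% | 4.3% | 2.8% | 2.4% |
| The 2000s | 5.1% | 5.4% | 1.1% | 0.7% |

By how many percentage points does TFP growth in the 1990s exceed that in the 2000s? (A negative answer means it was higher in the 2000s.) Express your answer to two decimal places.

Labor's share = 1 − 0.47 − 0.11 = 0.42.
The 1990s: TFP = 7.3 − 2.021 − 0.308 − 1.008 = 3.963%.
The 2000s: TFP = 5.1 − 2.538 − 0.121 − 0.294 = 2.147%.
Difference = 3.963 − (2.147) = 1.816 pp.

1.82 percentage points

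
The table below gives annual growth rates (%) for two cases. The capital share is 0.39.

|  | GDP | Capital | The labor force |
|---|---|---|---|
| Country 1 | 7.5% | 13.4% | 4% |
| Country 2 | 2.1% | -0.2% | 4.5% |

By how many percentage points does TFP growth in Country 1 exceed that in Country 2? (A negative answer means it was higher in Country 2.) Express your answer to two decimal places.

0.40 percentage points

Labor's share = 1 − 0.39 = 0.61.
Country 1: TFP = 7.5 − 5.226 − 2.44 = -0.166%.
Country 2: TFP = 2.1 + 0.078 − 2.745 = -0.567%.
Difference = -0.166 − (-0.567) = 0.401 pp.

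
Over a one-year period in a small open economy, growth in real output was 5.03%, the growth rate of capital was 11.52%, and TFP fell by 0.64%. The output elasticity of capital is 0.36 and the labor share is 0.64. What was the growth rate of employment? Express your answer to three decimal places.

Labor's share = 1 − 0.36 = 0.64.
gY = gA + 0.36×11.52 + 0.64×g.
0.64×g = 5.03 + 0.64 − 4.1472 = 1.5228.
g = 1.5228 / 0.64 = 2.37938%.

Employment grew 2.379%.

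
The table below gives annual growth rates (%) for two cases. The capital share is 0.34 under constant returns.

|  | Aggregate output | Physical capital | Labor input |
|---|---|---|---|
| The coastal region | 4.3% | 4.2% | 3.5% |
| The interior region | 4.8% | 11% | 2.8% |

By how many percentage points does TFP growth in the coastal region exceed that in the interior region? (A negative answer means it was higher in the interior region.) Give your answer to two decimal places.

Labor's share = 1 − 0.34 = 0.66.
The coastal region: TFP = 4.3 − 1.428 − 2.31 = 0.562%.
The interior region: TFP = 4.8 − 3.74 − 1.848 = -0.788%.
Difference = 0.562 − (-0.788) = 1.35 pp.

1.35 percentage points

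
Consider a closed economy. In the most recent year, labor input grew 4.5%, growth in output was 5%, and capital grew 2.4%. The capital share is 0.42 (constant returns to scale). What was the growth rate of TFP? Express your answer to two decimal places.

1.38%

Labor's share = 1 − 0.42 = 0.58.
Capital: 0.42 × 2.4 = 1.008 pp.
Labor input: 0.58 × 4.5 = 2.61 pp.
TFP growth = 5 − 3.618 = 1.382%.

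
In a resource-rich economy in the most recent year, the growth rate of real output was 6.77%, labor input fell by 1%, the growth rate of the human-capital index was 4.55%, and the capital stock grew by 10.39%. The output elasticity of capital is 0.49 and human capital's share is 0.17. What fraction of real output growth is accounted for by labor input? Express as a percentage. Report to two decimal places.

Labor's share = 1 − 0.49 − 0.17 = 0.34.
Labor input contributed 0.34 × (-1) = -0.34 pp.
Share of growth = -0.34 / 6.77 × 100 = -5.0222%.

Labor input accounted for -5.02% of growth.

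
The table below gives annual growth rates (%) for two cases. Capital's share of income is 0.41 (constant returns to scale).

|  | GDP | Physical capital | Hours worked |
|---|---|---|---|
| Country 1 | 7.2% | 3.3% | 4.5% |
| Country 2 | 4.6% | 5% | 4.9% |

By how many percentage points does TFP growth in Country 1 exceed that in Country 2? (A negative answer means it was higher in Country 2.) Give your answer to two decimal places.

3.53 percentage points

Labor's share = 1 − 0.41 = 0.59.
Country 1: TFP = 7.2 − 1.353 − 2.655 = 3.192%.
Country 2: TFP = 4.6 − 2.05 − 2.891 = -0.341%.
Difference = 3.192 − (-0.341) = 3.533 pp.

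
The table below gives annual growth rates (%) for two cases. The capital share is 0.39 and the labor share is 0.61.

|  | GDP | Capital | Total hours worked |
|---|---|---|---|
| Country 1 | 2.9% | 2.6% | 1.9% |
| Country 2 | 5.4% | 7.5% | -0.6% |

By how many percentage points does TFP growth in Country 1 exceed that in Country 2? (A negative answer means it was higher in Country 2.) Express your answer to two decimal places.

-2.11 percentage points

Labor's share = 1 − 0.39 = 0.61.
Country 1: TFP = 2.9 − 1.014 − 1.159 = 0.727%.
Country 2: TFP = 5.4 − 2.925 + 0.366 = 2.841%.
Difference = 0.727 − (2.841) = -2.114 pp.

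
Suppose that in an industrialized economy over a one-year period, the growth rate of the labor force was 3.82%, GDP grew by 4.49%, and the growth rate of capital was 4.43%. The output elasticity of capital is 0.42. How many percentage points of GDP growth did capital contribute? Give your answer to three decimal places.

Contribution = share × growth = 0.42 × 4.43 = 1.8606 pp.

1.861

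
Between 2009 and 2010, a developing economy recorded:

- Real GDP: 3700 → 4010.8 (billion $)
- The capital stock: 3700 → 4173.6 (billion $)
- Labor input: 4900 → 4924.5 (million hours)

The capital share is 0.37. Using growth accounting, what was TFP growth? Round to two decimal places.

TFP growth was 3.35%.

Real GDP growth = (4010.8 − 3700) / 3700 = 8.4%.
The capital stock growth = (4173.6 − 3700) / 3700 = 12.8%.
Labor input growth = (4924.5 − 4900) / 4900 = 0.5%.
Labor's share = 1 − 0.37 = 0.63.
The capital stock: 0.37 × 12.8 = 4.736 pp.
Labor input: 0.63 × 0.5 = 0.315 pp.
TFP growth = 8.4 − 5.051 = 3.349%.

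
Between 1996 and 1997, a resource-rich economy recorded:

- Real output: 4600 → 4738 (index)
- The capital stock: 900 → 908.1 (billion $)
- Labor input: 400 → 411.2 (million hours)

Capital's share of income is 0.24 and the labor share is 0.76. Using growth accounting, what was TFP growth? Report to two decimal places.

TFP grew 0.66%.

Real output growth = (4738 − 4600) / 4600 = 3%.
The capital stock growth = (908.1 − 900) / 900 = 0.9%.
Labor input growth = (411.2 − 400) / 400 = 2.8%.
Labor's share = 1 − 0.24 = 0.76.
The capital stock: 0.24 × 0.9 = 0.216 pp.
Labor input: 0.76 × 2.8 = 2.128 pp.
TFP growth = 3 − 2.344 = 0.656%.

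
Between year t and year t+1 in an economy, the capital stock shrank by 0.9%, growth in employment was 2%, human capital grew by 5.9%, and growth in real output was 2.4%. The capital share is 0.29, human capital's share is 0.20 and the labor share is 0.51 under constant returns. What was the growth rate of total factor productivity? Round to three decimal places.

Labor's share = 1 − 0.29 − 0.2 = 0.51.
The capital stock: 0.29 × (-0.9) = -0.261 pp.
Human capital: 0.2 × 5.9 = 1.18 pp.
Employment: 0.51 × 2 = 1.02 pp.
TFP growth = 2.4 − 1.939 = 0.461%.

0.461%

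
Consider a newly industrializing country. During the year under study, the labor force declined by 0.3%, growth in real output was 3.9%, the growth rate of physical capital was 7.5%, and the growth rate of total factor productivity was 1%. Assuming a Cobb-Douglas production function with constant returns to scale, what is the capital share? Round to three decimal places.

gY = gA + α·gK + (1−α)·gL, so gY − gA − gL = α(gK − gL).
3.9 − 1 + 0.3 = α × (7.5 − (-0.3)).
3.2 = 7.8 α, so α = 0.41026.

The capital share is 0.410.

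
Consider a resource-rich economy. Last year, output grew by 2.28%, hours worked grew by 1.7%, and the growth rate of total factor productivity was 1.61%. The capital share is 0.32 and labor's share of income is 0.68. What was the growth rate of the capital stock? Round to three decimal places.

Labor's share = 1 − 0.32 = 0.68.
gY = gA + 0.68×1.7 + 0.32×g.
0.32×g = 2.28 − 1.61 − 1.156 = -0.486.
g = -0.486 / 0.32 = -1.51875%.

-1.519%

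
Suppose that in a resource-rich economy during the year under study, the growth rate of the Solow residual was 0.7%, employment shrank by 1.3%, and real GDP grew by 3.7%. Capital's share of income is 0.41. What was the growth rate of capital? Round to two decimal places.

Labor's share = 1 − 0.41 = 0.59.
gY = gA + 0.59×(-1.3) + 0.41×g.
0.41×g = 3.7 − 0.7 + 0.767 = 3.767.
g = 3.767 / 0.41 = 9.1878%.

Capital grew 9.19%.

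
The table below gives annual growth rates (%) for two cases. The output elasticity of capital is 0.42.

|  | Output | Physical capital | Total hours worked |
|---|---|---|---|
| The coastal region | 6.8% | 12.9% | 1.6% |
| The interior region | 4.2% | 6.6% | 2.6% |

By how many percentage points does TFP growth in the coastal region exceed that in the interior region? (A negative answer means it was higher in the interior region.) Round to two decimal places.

Labor's share = 1 − 0.42 = 0.58.
The coastal region: TFP = 6.8 − 5.418 − 0.928 = 0.454%.
The interior region: TFP = 4.2 − 2.772 − 1.508 = -0.08%.
Difference = 0.454 − (-0.08) = 0.534 pp.

0.53 percentage points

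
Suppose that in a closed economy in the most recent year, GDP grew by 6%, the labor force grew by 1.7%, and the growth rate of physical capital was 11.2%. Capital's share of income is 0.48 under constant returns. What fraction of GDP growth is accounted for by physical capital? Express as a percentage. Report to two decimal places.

Physical capital accounted for 89.60% of growth.

Physical capital contributed 0.48 × 11.2 = 5.376 pp.
Share of growth = 5.376 / 6 × 100 = 89.6%.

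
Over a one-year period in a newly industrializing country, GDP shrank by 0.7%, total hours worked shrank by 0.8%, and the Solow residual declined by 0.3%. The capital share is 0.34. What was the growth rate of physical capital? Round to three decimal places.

Labor's share = 1 − 0.34 = 0.66.
gY = gA + 0.66×(-0.8) + 0.34×g.
0.34×g = -0.7 + 0.3 + 0.528 = 0.128.
g = 0.128 / 0.34 = 0.37647%.

0.376%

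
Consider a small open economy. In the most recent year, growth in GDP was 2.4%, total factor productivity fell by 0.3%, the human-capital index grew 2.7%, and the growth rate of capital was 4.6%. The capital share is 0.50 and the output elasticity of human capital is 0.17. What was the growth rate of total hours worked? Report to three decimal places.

Labor's share = 1 − 0.5 − 0.17 = 0.33.
gY = gA + 0.5×4.6 + 0.17×2.7 + 0.33×g.
0.33×g = 2.4 + 0.3 − 2.759 = -0.059.
g = -0.059 / 0.33 = -0.17879%.

-0.179%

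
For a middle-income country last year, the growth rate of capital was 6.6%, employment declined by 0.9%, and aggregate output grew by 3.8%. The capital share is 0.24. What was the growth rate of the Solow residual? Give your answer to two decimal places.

Labor's share = 1 − 0.24 = 0.76.
Capital: 0.24 × 6.6 = 1.584 pp.
Employment: 0.76 × (-0.9) = -0.684 pp.
TFP growth = 3.8 − 0.9 = 2.9%.

2.90%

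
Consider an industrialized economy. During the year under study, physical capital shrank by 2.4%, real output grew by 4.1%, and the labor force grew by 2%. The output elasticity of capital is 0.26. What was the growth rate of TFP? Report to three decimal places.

TFP grew 3.244%.

Labor's share = 1 − 0.26 = 0.74.
Physical capital: 0.26 × (-2.4) = -0.624 pp.
The labor force: 0.74 × 2 = 1.48 pp.
TFP growth = 4.1 − 0.856 = 3.244%.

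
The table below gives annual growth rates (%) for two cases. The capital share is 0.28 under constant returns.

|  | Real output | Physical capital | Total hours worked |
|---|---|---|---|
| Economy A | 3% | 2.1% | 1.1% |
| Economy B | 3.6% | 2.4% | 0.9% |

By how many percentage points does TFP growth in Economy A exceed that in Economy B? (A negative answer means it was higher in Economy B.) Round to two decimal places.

Labor's share = 1 − 0.28 = 0.72.
Economy A: TFP = 3 − 0.588 − 0.792 = 1.62%.
Economy B: TFP = 3.6 − 0.672 − 0.648 = 2.28%.
Difference = 1.62 − (2.28) = -0.66 pp.

-0.66 percentage points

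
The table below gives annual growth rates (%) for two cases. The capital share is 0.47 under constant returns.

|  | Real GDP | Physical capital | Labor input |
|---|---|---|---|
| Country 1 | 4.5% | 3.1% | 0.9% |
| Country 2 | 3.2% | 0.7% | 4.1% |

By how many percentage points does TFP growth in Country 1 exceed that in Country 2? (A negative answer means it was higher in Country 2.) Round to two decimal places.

1.87 percentage points

Labor's share = 1 − 0.47 = 0.53.
Country 1: TFP = 4.5 − 1.457 − 0.477 = 2.566%.
Country 2: TFP = 3.2 − 0.329 − 2.173 = 0.698%.
Difference = 2.566 − (0.698) = 1.868 pp.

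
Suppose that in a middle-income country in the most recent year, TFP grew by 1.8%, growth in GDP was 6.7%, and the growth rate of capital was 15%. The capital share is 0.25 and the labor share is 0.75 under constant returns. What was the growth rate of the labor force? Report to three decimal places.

1.533%

Labor's share = 1 − 0.25 = 0.75.
gY = gA + 0.25×15 + 0.75×g.
0.75×g = 6.7 − 1.8 − 3.75 = 1.15.
g = 1.15 / 0.75 = 1.53333%.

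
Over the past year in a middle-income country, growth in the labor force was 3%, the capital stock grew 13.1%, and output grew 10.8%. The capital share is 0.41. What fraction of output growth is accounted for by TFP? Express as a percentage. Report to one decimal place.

TFP accounted for 33.9% of growth.

Labor's share = 1 − 0.41 = 0.59.
The capital stock: 0.41 × 13.1 = 5.371 pp.
The labor force: 0.59 × 3 = 1.77 pp.
TFP growth = 10.8 − 7.141 = 3.659%.
TFP share of growth = 3.659 / 10.8 × 100 = 33.88%.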